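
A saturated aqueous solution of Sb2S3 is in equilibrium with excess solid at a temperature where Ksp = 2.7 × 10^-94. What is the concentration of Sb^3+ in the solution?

Sb2S3(s) ⇌ 2 Sb^3+ + 3 S^2-
Ksp = [Sb^3+]^2[S^2-]^3
If s mol/L of Sb2S3 dissolves, [Sb^3+] = 2s and [S^2-] = 3s.
Substituting: Ksp = (2s)^2(3s)^3 = 108s^5
s = (2.7 × 10^-94 / 108)^(1/5) = 7.58 x 10^-20 M
[Sb^3+] = 2s = 1.5 × 10^-19 M

1.5e-19 M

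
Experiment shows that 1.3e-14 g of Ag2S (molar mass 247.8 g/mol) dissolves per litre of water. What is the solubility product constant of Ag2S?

Ksp ≈ 5.8 × 10^-49

Molar solubility s = (1.3 x 10^-14 g/L) / (247.8 g/mol) = 5.25 x 10^-17 M.
Ag2S(s) ⇌ 2 Ag^+ + S^2-
Let s = molar solubility. Then [Ag^+] = 2s and [S^2-] = s.
Ksp = [Ag^+]^2[S^2-]
Substituting: Ksp = (2s)^2s = 4s^3
With s = 5.25 × 10^-17: Ksp = 5.8 × 10^-49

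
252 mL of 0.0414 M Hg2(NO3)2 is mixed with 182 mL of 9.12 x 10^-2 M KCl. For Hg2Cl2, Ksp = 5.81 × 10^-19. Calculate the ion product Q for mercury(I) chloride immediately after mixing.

Q ≈ 3.52e-5

Total volume = 252 + 182 = 434 mL.
[Hg2^2+] = 4.14 × 10^-2 × (252/434) = 2.404 x 10^-2 M
[Cl^-] = 9.12 × 10^-2 × (182/434) = 3.825 × 10^-2 M
Hg2Cl2(s) ⇌ Hg2^2+(aq) + 2 Cl^-(aq), so Q = [Hg2^2+][Cl^-]^2
Q = (2.404 x 10^-2)(3.825 × 10^-2)^2 = 3.52 × 10^-5
Q > Ksp, so Hg2Cl2 will precipitate.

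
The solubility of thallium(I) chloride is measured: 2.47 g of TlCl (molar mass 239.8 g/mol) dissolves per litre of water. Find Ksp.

Ksp = 1.06 × 10^-4

Molar solubility s = (2.47 g/L) / (239.8 g/mol) = 1.030 × 10^-2 M.
TlCl(s) ⇌ Tl^+ + Cl^-
With molar solubility s: [Tl^+] = s, [Cl^-] = s.
Ksp = [Tl^+][Cl^-]
Ksp = (s)(s) = s^2
Ksp = (1.030 x 10^-2)^2 = 1.06 x 10^-4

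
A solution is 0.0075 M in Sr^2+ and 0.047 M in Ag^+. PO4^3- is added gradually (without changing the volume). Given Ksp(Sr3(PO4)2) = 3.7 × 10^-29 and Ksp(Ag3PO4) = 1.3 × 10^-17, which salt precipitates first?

Ag3PO4

Each salt begins to precipitate when Q = Ksp, i.e. when [PO4^3-] reaches its threshold.
For Sr3(PO4)2: 3.7 × 10^-29 = (0.0075)^3 × [PO4^3-]^2  ⇒  [PO4^3-] = 9.4 × 10^-12 M.
For Ag3PO4: 1.3 × 10^-17 = (0.047)^3 × [PO4^3-]  ⇒  [PO4^3-] = 1.3 × 10^-13 M.
The salt with the lower threshold [PO4^3-] precipitates first: Ag3PO4.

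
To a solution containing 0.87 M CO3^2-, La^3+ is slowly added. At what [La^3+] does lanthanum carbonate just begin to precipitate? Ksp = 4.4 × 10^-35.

La2(CO3)3(s) ⇌ 2 La^3+(aq) + 3 CO3^2-(aq)
Ksp = [La^3+]^2[CO3^2-]^3
Precipitation begins when Q = Ksp. With [CO3^2-] = 0.87 M:
4.4 × 10^-35 = (0.87)^3 × [La^3+]^2
[La^3+] = (4.4 × 10^-35 / 6.59 × 10^-1)^(1/2) = 8.2 × 10^-18 M

8.2 x 10^-18 M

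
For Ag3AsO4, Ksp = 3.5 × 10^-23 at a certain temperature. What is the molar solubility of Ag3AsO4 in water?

Ag3AsO4(s) ⇌ 3 Ag^+ + AsO4^3-
Ksp = [Ag^+]^3[AsO4^3-]
With molar solubility s: [Ag^+] = 3s, [AsO4^3-] = s.
Ksp = (3s)^3s = 27s^4
s^4 = 3.5 × 10^-23 / 27, so s = 1.1 x 10^-6 M

1.1 x 10^-6 M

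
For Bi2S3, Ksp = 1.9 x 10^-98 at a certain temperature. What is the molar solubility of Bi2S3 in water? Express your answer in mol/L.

Bi2S3(s) ⇌ 2 Bi^3+ + 3 S^2-
Ksp = [Bi^3+]^2[S^2-]^3
With molar solubility s: [Bi^3+] = 2s, [S^2-] = 3s.
Ksp = (2s)^2(3s)^3 = 108s^5
s^5 = 1.9 x 10^-98 / 108, so s = 1.1 x 10^-20 M

s = 1.1 × 10^-20 M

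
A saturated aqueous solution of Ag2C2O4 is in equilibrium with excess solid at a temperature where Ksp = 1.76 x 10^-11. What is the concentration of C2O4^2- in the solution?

[C2O4^2-] ≈ 1.64 × 10^-4 M

Ag2C2O4(s) ⇌ 2 Ag^+(aq) + C2O4^2-(aq)
Ksp = [Ag^+]^2[C2O4^2-]
If s mol/L of Ag2C2O4 dissolves, [Ag^+] = 2s and [C2O4^2-] = s.
Substituting: Ksp = (2s)^2s = 4s^3
s^3 = 1.76 x 10^-11 / 4, so s = 1.639 x 10^-4 M
[C2O4^2-] = s = 1.64 × 10^-4 M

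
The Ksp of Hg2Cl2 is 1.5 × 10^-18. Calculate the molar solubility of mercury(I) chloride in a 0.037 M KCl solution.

s ≈ 1.1 × 10^-15 M

Hg2Cl2(s) <=> Hg2^2+(aq) + 2 Cl^-(aq)
Ksp = [Hg2^2+][Cl^-]^2
Let s be the molar solubility in this solution. [Hg2^2+] = s, [Cl^-] = 0.037 + 2s ≈ 0.037 (common-ion effect: Cl^- is already 0.037 M).
Ksp ≈ s × (0.037)^2
s = 1.1 x 10^-15 M
Check: 2s = 2.2 × 10^-15 ≪ 0.037, so the approximation is valid.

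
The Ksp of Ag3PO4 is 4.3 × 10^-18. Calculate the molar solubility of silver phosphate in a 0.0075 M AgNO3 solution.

Ag3PO4(s) <=> 3 Ag^+(aq) + PO4^3-(aq)
Ksp = [Ag^+]^3[PO4^3-]
Let s = moles of Ag3PO4 that dissolve per litre. [Ag^+] = 0.0075 + 3s ≈ 0.0075, [PO4^3-] = s (since Ag^+ from AgNO3 dominates).
Ksp ≈ (0.0075)^3 × s
s = 1.0 × 10^-11 M
Check: 3s = 3.1 × 10^-11 ≪ 0.0075, so the approximation is valid.

1.0 x 10^-11 M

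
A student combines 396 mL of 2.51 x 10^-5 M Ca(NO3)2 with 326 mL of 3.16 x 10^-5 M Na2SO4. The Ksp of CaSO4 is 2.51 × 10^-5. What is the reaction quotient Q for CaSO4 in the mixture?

Q = 1.96 × 10^-10

Total volume = 396 + 326 = 722 mL.
[Ca^2+] = 2.51 × 10^-5 × (396/722) = 1.377 × 10^-5 M
[SO4^2-] = 3.16 × 10^-5 × (326/722) = 1.427 x 10^-5 M
CaSO4(s) <=> Ca^2+(aq) + SO4^2-(aq), so Q = [Ca^2+][SO4^2-]
Q = (1.377 × 10^-5)(1.427 x 10^-5) = 1.96 × 10^-10
Q < Ksp, so no precipitate of CaSO4 forms.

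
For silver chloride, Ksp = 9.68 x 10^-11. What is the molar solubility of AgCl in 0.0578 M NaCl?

AgCl(s) <=> Ag^+ + Cl^-
Ksp = [Ag^+][Cl^-]
If s mol/L dissolves here, [Ag^+] = s, [Cl^-] = 0.0578 + s ≈ 0.0578 (since Cl^- from NaCl dominates).
Ksp ≈ s × 0.0578
s = 1.67 × 10^-9 M
Check: s = 1.7 × 10^-9 ≪ 0.0578, so the approximation is valid.

s = 1.67 × 10^-9 M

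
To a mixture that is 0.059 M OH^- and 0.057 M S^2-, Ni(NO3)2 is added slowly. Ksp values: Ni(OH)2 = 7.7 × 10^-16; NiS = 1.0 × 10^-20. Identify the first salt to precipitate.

Each salt begins to precipitate when Q = Ksp, i.e. when [Ni^2+] reaches its threshold.
For Ni(OH)2: 7.7 × 10^-16 = (0.059)^2 × [Ni^2+]  ⇒  [Ni^2+] = 2.2 × 10^-13 M.
For NiS: 1.0 × 10^-20 = 0.057 × [Ni^2+]  ⇒  [Ni^2+] = 1.8 × 10^-19 M.
The salt with the lower threshold [Ni^2+] precipitates first: NiS.

NiS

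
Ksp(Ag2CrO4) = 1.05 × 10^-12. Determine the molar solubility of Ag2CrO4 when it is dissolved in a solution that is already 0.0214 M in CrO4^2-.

Ag2CrO4(s) ⇌ 2 Ag^+(aq) + CrO4^2-(aq)
Ksp = [Ag^+]^2[CrO4^2-]
Let s = moles of Ag2CrO4 that dissolve per litre. [Ag^+] = 2s, [CrO4^2-] = 0.0214 + s ≈ 0.0214 (common-ion effect: CrO4^2- is already 0.0214 M).
Ksp ≈ (2s)^2 × 0.0214
s = 3.50 × 10^-6 M
Check: s = 3.5 × 10^-6 ≪ 0.0214, so the approximation is valid.

3.50 x 10^-6 M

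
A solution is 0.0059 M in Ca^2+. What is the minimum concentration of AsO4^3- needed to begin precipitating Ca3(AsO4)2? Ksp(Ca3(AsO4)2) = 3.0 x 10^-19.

Ca3(AsO4)2(s) <=> 3 Ca^2+(aq) + 2 AsO4^3-(aq)
Ksp = [Ca^2+]^3[AsO4^3-]^2
Precipitation begins when Q = Ksp. With [Ca^2+] = 0.0059 M:
3.0 x 10^-19 = (0.0059)^3 × [AsO4^3-]^2
[AsO4^3-] = (3.0 x 10^-19 / 2.05 × 10^-7)^(1/2) = 1.2 × 10^-6 M

1.2 x 10^-6 M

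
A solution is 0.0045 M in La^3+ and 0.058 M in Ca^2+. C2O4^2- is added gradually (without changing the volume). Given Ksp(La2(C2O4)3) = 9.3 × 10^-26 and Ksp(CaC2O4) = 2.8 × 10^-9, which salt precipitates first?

CaC2O4

Precipitation of each salt starts when its ion product equals its Ksp.
For La2(C2O4)3: 9.3 × 10^-26 = (0.0045)^2 × [C2O4^2-]^3  ⇒  [C2O4^2-] = 1.7 × 10^-7 M.
For CaC2O4: 2.8 × 10^-9 = 0.058 × [C2O4^2-]  ⇒  [C2O4^2-] = 4.8 x 10^-8 M.
The salt with the lower threshold [C2O4^2-] precipitates first: CaC2O4.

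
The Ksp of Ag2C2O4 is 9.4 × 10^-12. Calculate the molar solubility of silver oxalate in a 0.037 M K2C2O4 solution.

s ≈ 8.0 × 10^-6 M

Ag2C2O4(s) <=> 2 Ag^+ + C2O4^2-
Ksp = [Ag^+]^2[C2O4^2-]
If s mol/L dissolves here, [Ag^+] = 2s, [C2O4^2-] = 0.037 + s ≈ 0.037 (since C2O4^2- from K2C2O4 dominates).
Ksp ≈ (2s)^2 × 0.037
s = 8.0 × 10^-6 M
Check: s = 8.0 x 10^-6 ≪ 0.037, so the approximation is valid.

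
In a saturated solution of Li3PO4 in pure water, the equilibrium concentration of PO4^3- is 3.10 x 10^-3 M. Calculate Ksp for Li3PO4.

Ksp = 2.49e-9

Li3PO4(s) ⇌ 3 Li^+(aq) + PO4^3-(aq)
Stoichiometry gives [Li^+] = (3/1)[PO4^3-] = 9.300 x 10^-3 M.
Ksp = [Li^+]^3[PO4^3-]
Ksp = (9.300 × 10^-3)^3 × 3.10 × 10^-3 = 2.49 × 10^-9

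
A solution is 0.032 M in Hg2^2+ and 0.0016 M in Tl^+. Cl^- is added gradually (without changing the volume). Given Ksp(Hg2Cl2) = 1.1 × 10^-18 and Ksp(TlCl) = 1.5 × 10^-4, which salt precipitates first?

Hg2Cl2

Each salt begins to precipitate when Q = Ksp, i.e. when [Cl^-] reaches its threshold.
For Hg2Cl2: 1.1 × 10^-18 = 0.032 × [Cl^-]^2  ⇒  [Cl^-] = 5.9 x 10^-9 M.
For TlCl: 1.5 × 10^-4 = 0.0016 × [Cl^-]  ⇒  [Cl^-] = 9.4 × 10^-2 M.
The salt with the lower threshold [Cl^-] precipitates first: Hg2Cl2.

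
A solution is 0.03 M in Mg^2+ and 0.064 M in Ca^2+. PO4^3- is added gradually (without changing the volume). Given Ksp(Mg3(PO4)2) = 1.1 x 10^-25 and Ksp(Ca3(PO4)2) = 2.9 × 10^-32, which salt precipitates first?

Ca3(PO4)2

Precipitation of each salt starts when its ion product equals its Ksp.
For Mg3(PO4)2: 1.1 x 10^-25 = (0.03)^3 × [PO4^3-]^2  ⇒  [PO4^3-] = 6.4 x 10^-11 M.
For Ca3(PO4)2: 2.9 × 10^-32 = (0.064)^3 × [PO4^3-]^2  ⇒  [PO4^3-] = 1.1 × 10^-14 M.
The salt with the lower threshold [PO4^3-] precipitates first: Ca3(PO4)2.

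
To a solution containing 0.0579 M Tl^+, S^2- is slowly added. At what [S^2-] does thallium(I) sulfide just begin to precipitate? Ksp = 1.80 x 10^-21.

Tl2S(s) ⇌ 2 Tl^+ + S^2-
Ksp = [Tl^+]^2[S^2-]
Precipitation begins when Q = Ksp. With [Tl^+] = 0.0579 M:
1.80 x 10^-21 = (0.0579)^2 × [S^2-]
[S^2-] = (1.80 x 10^-21 / 3.352 × 10^-3) = 5.37 × 10^-19 M

[S^2-] ≈ 5.37 × 10^-19 M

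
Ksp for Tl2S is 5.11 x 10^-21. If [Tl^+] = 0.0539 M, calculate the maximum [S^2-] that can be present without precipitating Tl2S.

1.76e-18 M

Tl2S(s) <=> 2 Tl^+ + S^2-
Ksp = [Tl^+]^2[S^2-]
Precipitation begins when Q = Ksp. With [Tl^+] = 0.0539 M:
5.11 x 10^-21 = (0.0539)^2 × [S^2-]
[S^2-] = (5.11 x 10^-21 / 2.905 × 10^-3) = 1.76 x 10^-18 M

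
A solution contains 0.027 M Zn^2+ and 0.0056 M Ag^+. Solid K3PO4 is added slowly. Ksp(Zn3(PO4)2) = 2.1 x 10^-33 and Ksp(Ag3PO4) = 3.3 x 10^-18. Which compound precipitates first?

Zn3(PO4)2

Each salt begins to precipitate when Q = Ksp, i.e. when [PO4^3-] reaches its threshold.
For Zn3(PO4)2: 2.1 x 10^-33 = (0.027)^3 × [PO4^3-]^2  ⇒  [PO4^3-] = 1.0 × 10^-14 M.
For Ag3PO4: 3.3 x 10^-18 = (0.0056)^3 × [PO4^3-]  ⇒  [PO4^3-] = 1.9 x 10^-11 M.
The salt with the lower threshold [PO4^3-] precipitates first: Zn3(PO4)2.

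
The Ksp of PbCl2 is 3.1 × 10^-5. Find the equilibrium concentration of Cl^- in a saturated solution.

PbCl2(s) ⇌ Pb^2+(aq) + 2 Cl^-(aq)
Ksp = [Pb^2+][Cl^-]^2
Let s = molar solubility. Then [Pb^2+] = s and [Cl^-] = 2s.
So Ksp = s × (2s)^2 = 4s^3
s^3 = 3.1 × 10^-5 / 4, so s = 1.98 × 10^-2 M
[Cl^-] = 2s = 4.0 × 10^-2 M

4.0e-2 M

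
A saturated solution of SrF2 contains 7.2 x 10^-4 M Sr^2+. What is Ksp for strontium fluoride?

Ksp = 1.5 × 10^-9

SrF2(s) ⇌ Sr^2+(aq) + 2 F^-(aq)
Stoichiometry gives [F^-] = (2/1)[Sr^2+] = 1.44 × 10^-3 M.
Ksp = [Sr^2+][F^-]^2
Ksp = 7.2 × 10^-4 × (1.44 x 10^-3)^2 = 1.5 × 10^-9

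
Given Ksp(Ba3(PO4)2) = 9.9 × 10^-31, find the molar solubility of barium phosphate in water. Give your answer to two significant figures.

s ≈ 3.9 × 10^-7 M

Ba3(PO4)2(s) ⇌ 3 Ba^2+(aq) + 2 PO4^3-(aq)
Ksp = [Ba^2+]^3[PO4^3-]^2
If s mol/L of Ba3(PO4)2 dissolves, [Ba^2+] = 3s and [PO4^3-] = 2s.
Substituting: Ksp = (3s)^3(2s)^2 = 108s^5
s = (9.9 × 10^-31 / 108)^(1/5) = 3.9 × 10^-7 M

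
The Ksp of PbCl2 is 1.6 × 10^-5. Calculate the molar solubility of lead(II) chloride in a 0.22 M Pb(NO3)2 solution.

PbCl2(s) ⇌ Pb^2+(aq) + 2 Cl^-(aq)
Ksp = [Pb^2+][Cl^-]^2
If s mol/L dissolves here, [Pb^2+] = 0.22 + s ≈ 0.22, [Cl^-] = 2s (common-ion effect: Pb^2+ is already 0.22 M).
Ksp ≈ 0.22 × (2s)^2
s = 4.3 x 10^-3 M
Check: s = 4.3 x 10^-3 ≪ 0.22, so the approximation is valid.

4.3e-3 M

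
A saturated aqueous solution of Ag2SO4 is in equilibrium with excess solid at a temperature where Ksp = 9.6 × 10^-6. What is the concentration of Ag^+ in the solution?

Ag2SO4(s) ⇌ 2 Ag^+(aq) + SO4^2-(aq)
Ksp = [Ag^+]^2[SO4^2-]
Let s = molar solubility. Then [Ag^+] = 2s and [SO4^2-] = s.
Ksp = (2s)^2s = 4s^3
s^3 = 9.6 × 10^-6 / 4, so s = 1.34 x 10^-2 M
[Ag^+] = 2s = 2.7 x 10^-2 M

[Ag^+] ≈ 2.7 × 10^-2 M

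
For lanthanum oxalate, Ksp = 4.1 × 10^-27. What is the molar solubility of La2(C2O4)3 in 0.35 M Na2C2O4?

La2(C2O4)3(s) ⇌ 2 La^3+(aq) + 3 C2O4^2-(aq)
Ksp = [La^3+]^2[C2O4^2-]^3
If s mol/L dissolves here, [La^3+] = 2s, [C2O4^2-] = 0.35 + 3s ≈ 0.35 (since C2O4^2- from Na2C2O4 dominates).
Ksp ≈ (2s)^2 × (0.35)^3
s = 1.5 × 10^-13 M
Check: 3s = 4.6 × 10^-13 ≪ 0.35, so the approximation is valid.

s ≈ 1.5e-13 M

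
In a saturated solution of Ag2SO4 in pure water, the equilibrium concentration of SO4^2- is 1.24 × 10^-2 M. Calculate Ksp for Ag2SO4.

7.63 × 10^-6

Ag2SO4(s) ⇌ 2 Ag^+(aq) + SO4^2-(aq)
Stoichiometry gives [Ag^+] = (2/1)[SO4^2-] = 2.480 × 10^-2 M.
Ksp = [Ag^+]^2[SO4^2-]
Ksp = (2.480 × 10^-2)^2 × 1.24 × 10^-2 = 7.63 × 10^-6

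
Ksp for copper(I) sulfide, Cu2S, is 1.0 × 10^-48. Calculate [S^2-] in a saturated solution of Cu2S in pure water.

6.3 × 10^-17 M

Cu2S(s) <=> 2 Cu^+ + S^2-
Ksp = [Cu^+]^2[S^2-]
With molar solubility s: [Cu^+] = 2s, [S^2-] = s.
Ksp = (2s)^2s = 4s^3
s = (1.0 × 10^-48 / 4)^(1/3) = 6.30 x 10^-17 M
[S^2-] = s = 6.3 × 10^-17 M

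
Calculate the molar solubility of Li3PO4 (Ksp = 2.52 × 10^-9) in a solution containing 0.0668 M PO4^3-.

s = 1.12 × 10^-3 M

Li3PO4(s) ⇌ 3 Li^+ + PO4^3-
Ksp = [Li^+]^3[PO4^3-]
If s mol/L dissolves here, [Li^+] = 3s, [PO4^3-] = 0.0668 + s ≈ 0.0668 (since the PO4^3- already present dominates).
Ksp ≈ (3s)^3 × 0.0668
s = 1.12 x 10^-3 M
Check: s = 1.1 × 10^-3 ≪ 0.0668, so the approximation is valid.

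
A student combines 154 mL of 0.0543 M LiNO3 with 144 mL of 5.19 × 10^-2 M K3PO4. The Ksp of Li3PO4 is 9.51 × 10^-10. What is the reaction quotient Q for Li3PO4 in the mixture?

Q = 5.54 × 10^-7

Total volume = 154 + 144 = 298 mL.
[Li^+] = 5.43 × 10^-2 × (154/298) = 2.806 x 10^-2 M
[PO4^3-] = 5.19 × 10^-2 × (144/298) = 2.508 × 10^-2 M
Li3PO4(s) ⇌ 3 Li^+ + PO4^3-, so Q = [Li^+]^3[PO4^3-]
Q = (2.806 × 10^-2)^3(2.508 × 10^-2) = 5.54 x 10^-7
Q > Ksp, so Li3PO4 will precipitate.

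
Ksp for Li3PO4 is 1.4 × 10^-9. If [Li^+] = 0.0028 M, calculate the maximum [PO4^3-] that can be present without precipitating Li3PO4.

6.4e-2 M

Li3PO4(s) <=> 3 Li^+ + PO4^3-
Ksp = [Li^+]^3[PO4^3-]
Precipitation begins when Q = Ksp. With [Li^+] = 0.0028 M:
1.4 × 10^-9 = (0.0028)^3 × [PO4^3-]
[PO4^3-] = (1.4 × 10^-9 / 2.20 × 10^-8) = 6.4 x 10^-2 M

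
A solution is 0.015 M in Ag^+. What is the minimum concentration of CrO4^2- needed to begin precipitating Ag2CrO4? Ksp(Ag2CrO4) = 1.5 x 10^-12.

Ag2CrO4(s) ⇌ 2 Ag^+(aq) + CrO4^2-(aq)
Ksp = [Ag^+]^2[CrO4^2-]
Precipitation begins when Q = Ksp. With [Ag^+] = 0.015 M:
1.5 x 10^-12 = (0.015)^2 × [CrO4^2-]
[CrO4^2-] = (1.5 x 10^-12 / 2.25 × 10^-4) = 6.7 x 10^-9 M

[CrO4^2-] ≈ 6.7e-9 M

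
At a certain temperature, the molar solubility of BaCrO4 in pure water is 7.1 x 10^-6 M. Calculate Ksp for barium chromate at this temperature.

BaCrO4(s) ⇌ Ba^2+(aq) + CrO4^2-(aq)
For each mole of BaCrO4 that dissolves: [Ba^2+] = s, [CrO4^2-] = s.
Ksp = [Ba^2+][CrO4^2-]
Ksp = (s)(s) = s^2
Ksp = (7.1 × 10^-6)^2 = 5.0 × 10^-11

Ksp ≈ 5.0e-11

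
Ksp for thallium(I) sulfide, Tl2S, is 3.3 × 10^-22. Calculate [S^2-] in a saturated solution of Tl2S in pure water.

Tl2S(s) <=> 2 Tl^+(aq) + S^2-(aq)
Ksp = [Tl^+]^2[S^2-]
For each mole of Tl2S that dissolves: [Tl^+] = 2s, [S^2-] = s.
Ksp = (2s)^2s = 4s^3
s^3 = 3.3 × 10^-22 / 4, so s = 4.35 × 10^-8 M
[S^2-] = s = 4.4 x 10^-8 M

[S^2-] = 4.4 × 10^-8 M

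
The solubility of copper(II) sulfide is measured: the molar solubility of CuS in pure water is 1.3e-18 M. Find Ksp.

1.7e-36

CuS(s) <=> Cu^2+(aq) + S^2-(aq)
With molar solubility s: [Cu^2+] = s, [S^2-] = s.
Ksp = [Cu^2+][S^2-]
Ksp = (s)(s) = s^2
Ksp = (1.3 × 10^-18)^2 = 1.7 × 10^-36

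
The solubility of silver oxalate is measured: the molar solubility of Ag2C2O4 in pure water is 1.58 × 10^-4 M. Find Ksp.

Ag2C2O4(s) ⇌ 2 Ag^+ + C2O4^2-
With molar solubility s: [Ag^+] = 2s, [C2O4^2-] = s.
Ksp = [Ag^+]^2[C2O4^2-]
Substituting: Ksp = (2s)^2s = 4s^3
With s = 1.58 x 10^-4: Ksp = 1.58 × 10^-11

1.58 x 10^-11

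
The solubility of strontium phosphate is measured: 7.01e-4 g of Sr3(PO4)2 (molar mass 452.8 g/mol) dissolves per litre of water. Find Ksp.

Molar solubility s = (7.01 x 10^-4 g/L) / (452.8 g/mol) = 1.548 x 10^-6 M.
Sr3(PO4)2(s) ⇌ 3 Sr^2+ + 2 PO4^3-
For each mole of Sr3(PO4)2 that dissolves: [Sr^2+] = 3s, [PO4^3-] = 2s.
Ksp = [Sr^2+]^3[PO4^3-]^2
So Ksp = (3s)^3 × (2s)^2 = 108s^5
With s = 1.548 × 10^-6: Ksp = 9.60 × 10^-28

Ksp = 9.60e-28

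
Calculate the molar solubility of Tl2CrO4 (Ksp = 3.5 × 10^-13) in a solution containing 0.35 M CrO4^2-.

5.0 × 10^-7 M

Tl2CrO4(s) ⇌ 2 Tl^+ + CrO4^2-
Ksp = [Tl^+]^2[CrO4^2-]
Let s = moles of Tl2CrO4 that dissolve per litre. [Tl^+] = 2s, [CrO4^2-] = 0.35 + s ≈ 0.35 (Ksp is small, so little additional dissolves).
Ksp ≈ (2s)^2 × 0.35
s = 5.0 x 10^-7 M
Check: s = 5.0 × 10^-7 ≪ 0.35, so the approximation is valid.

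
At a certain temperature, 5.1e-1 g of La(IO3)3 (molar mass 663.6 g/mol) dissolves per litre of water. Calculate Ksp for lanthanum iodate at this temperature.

Ksp ≈ 9.4 × 10^-12

Molar solubility s = (5.1 × 10^-1 g/L) / (663.6 g/mol) = 7.69 x 10^-4 M.
La(IO3)3(s) ⇌ La^3+(aq) + 3 IO3^-(aq)
With molar solubility s: [La^3+] = s, [IO3^-] = 3s.
Ksp = [La^3+][IO3^-]^3
Ksp = s(3s)^3 = 27s^4
Ksp = 27 × (7.69 × 10^-4)^4 = 9.4 × 10^-12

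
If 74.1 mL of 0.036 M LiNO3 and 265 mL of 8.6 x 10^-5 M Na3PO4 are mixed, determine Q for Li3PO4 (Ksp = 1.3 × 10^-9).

Total volume = 74.1 + 265 = 339.1 mL.
[Li^+] = 3.6 × 10^-2 × (74.1/339.1) = 7.87 × 10^-3 M
[PO4^3-] = 8.6 × 10^-5 × (265/339.1) = 6.72 x 10^-5 M
Li3PO4(s) ⇌ 3 Li^+ + PO4^3-, so Q = [Li^+]^3[PO4^3-]
Q = (7.87 x 10^-3)^3(6.72 × 10^-5) = 3.3 × 10^-11
Q < Ksp, so no precipitate of Li3PO4 forms.

Q ≈ 3.3e-11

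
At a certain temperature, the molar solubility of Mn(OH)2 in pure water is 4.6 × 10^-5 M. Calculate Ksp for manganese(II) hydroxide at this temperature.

3.9 x 10^-13

Mn(OH)2(s) ⇌ Mn^2+(aq) + 2 OH^-(aq)
Let s = molar solubility. Then [Mn^2+] = s and [OH^-] = 2s.
Ksp = [Mn^2+][OH^-]^2
Ksp = s(2s)^2 = 4s^3
Ksp = 4 × (4.6 × 10^-5)^3 = 3.9 x 10^-13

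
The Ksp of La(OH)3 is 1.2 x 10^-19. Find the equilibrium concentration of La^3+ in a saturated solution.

La(OH)3(s) <=> La^3+(aq) + 3 OH^-(aq)
Ksp = [La^3+][OH^-]^3
If s mol/L of La(OH)3 dissolves, [La^3+] = s and [OH^-] = 3s.
Ksp = s(3s)^3 = 27s^4
s = (1.2 x 10^-19 / 27)^(1/4) = 8.16 × 10^-6 M
[La^3+] = s = 8.2 × 10^-6 M

[La^3+] = 8.2e-6 M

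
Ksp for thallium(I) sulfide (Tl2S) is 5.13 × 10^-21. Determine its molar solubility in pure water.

Tl2S(s) ⇌ 2 Tl^+(aq) + S^2-(aq)
Ksp = [Tl^+]^2[S^2-]
For each mole of Tl2S that dissolves: [Tl^+] = 2s, [S^2-] = s.
Ksp = (2s)^2s = 4s^3
s^3 = 5.13 × 10^-21 / 4, so s = 1.09 × 10^-7 M

s ≈ 1.09e-7 M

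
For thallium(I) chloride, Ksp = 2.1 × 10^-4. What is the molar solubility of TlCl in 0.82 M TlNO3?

TlCl(s) <=> Tl^+ + Cl^-
Ksp = [Tl^+][Cl^-]
Let s = moles of TlCl that dissolve per litre. [Tl^+] = 0.82 + s ≈ 0.82, [Cl^-] = s (common-ion effect: Tl^+ is already 0.82 M).
Ksp ≈ 0.82 × s
s = 2.6 × 10^-4 M
Check: s = 2.6 × 10^-4 ≪ 0.82, so the approximation is valid.

s = 2.6e-4 M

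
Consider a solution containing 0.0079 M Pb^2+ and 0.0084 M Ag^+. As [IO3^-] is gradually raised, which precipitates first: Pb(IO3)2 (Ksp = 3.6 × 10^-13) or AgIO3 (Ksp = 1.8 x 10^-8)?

Each salt begins to precipitate when Q = Ksp, i.e. when [IO3^-] reaches its threshold.
For Pb(IO3)2: 3.6 × 10^-13 = 0.0079 × [IO3^-]^2  ⇒  [IO3^-] = 6.8 x 10^-6 M.
For AgIO3: 1.8 x 10^-8 = 0.0084 × [IO3^-]  ⇒  [IO3^-] = 2.1 x 10^-6 M.
The salt with the lower threshold [IO3^-] precipitates first: AgIO3.

AgIO3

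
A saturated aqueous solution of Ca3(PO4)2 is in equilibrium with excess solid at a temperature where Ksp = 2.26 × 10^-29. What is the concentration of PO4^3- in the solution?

Ca3(PO4)2(s) <=> 3 Ca^2+ + 2 PO4^3-
Ksp = [Ca^2+]^3[PO4^3-]^2
With molar solubility s: [Ca^2+] = 3s, [PO4^3-] = 2s.
So Ksp = (3s)^3 × (2s)^2 = 108s^5
s = (2.26 × 10^-29 / 108)^(1/5) = 7.314 x 10^-7 M
[PO4^3-] = 2s = 1.46 x 10^-6 M

[PO4^3-] ≈ 1.46e-6 M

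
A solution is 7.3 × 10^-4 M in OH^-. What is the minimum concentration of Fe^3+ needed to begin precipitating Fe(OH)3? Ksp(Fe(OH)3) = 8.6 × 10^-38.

[Fe^3+] = 2.2e-28 M

Fe(OH)3(s) ⇌ Fe^3+(aq) + 3 OH^-(aq)
Ksp = [Fe^3+][OH^-]^3
Precipitation begins when Q = Ksp. With [OH^-] = 7.3 × 10^-4 M:
8.6 × 10^-38 = (7.3 × 10^-4)^3 × [Fe^3+]
[Fe^3+] = (8.6 × 10^-38 / 3.89 × 10^-10) = 2.2 × 10^-28 M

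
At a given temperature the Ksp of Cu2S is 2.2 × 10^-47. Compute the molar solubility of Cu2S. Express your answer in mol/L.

1.8e-16 M

Cu2S(s) ⇌ 2 Cu^+(aq) + S^2-(aq)
Ksp = [Cu^+]^2[S^2-]
If s mol/L of Cu2S dissolves, [Cu^+] = 2s and [S^2-] = s.
Ksp = (2s)^2s = 4s^3
s^3 = 2.2 × 10^-47 / 4, so s = 1.8 x 10^-16 M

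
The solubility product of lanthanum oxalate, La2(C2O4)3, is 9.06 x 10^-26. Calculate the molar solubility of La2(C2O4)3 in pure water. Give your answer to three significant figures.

La2(C2O4)3(s) <=> 2 La^3+ + 3 C2O4^2-
Ksp = [La^3+]^2[C2O4^2-]^3
If s mol/L of La2(C2O4)3 dissolves, [La^3+] = 2s and [C2O4^2-] = 3s.
Substituting: Ksp = (2s)^2(3s)^3 = 108s^5
s^5 = 9.06 x 10^-26 / 108, so s = 3.84 × 10^-6 M

s ≈ 3.84 × 10^-6 M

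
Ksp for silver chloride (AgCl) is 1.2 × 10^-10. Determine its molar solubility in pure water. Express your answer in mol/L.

AgCl(s) ⇌ Ag^+ + Cl^-
Ksp = [Ag^+][Cl^-]
If s mol/L of AgCl dissolves, [Ag^+] = s and [Cl^-] = s.
Ksp = s^2
s = (1.2 × 10^-10)^(1/2) = 1.1 × 10^-5 M

s ≈ 1.1 x 10^-5 M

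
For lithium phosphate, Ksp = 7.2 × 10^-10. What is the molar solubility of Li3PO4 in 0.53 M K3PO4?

Li3PO4(s) ⇌ 3 Li^+(aq) + PO4^3-(aq)
Ksp = [Li^+]^3[PO4^3-]
Let s be the molar solubility in this solution. [Li^+] = 3s, [PO4^3-] = 0.53 + s ≈ 0.53 (common-ion effect: PO4^3- is already 0.53 M).
Ksp ≈ (3s)^3 × 0.53
s = 3.7 × 10^-4 M
Check: s = 3.7 x 10^-4 ≪ 0.53, so the approximation is valid.

s = 3.7 × 10^-4 M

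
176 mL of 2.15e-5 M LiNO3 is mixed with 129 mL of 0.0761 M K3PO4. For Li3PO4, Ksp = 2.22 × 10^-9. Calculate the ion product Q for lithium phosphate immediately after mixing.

Total volume = 176 + 129 = 305 mL.
[Li^+] = 2.15 × 10^-5 × (176/305) = 1.241 × 10^-5 M
[PO4^3-] = 7.61 × 10^-2 × (129/305) = 3.219 × 10^-2 M
Li3PO4(s) <=> 3 Li^+ + PO4^3-, so Q = [Li^+]^3[PO4^3-]
Q = (1.241 x 10^-5)^3(3.219 × 10^-2) = 6.15 x 10^-17
Q < Ksp, so no precipitate of Li3PO4 forms.

Q = 6.15 × 10^-17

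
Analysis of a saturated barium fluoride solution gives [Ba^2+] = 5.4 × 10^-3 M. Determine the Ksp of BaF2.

Ksp = 6.3 × 10^-7

BaF2(s) ⇌ Ba^2+(aq) + 2 F^-(aq)
Stoichiometry gives [F^-] = (2/1)[Ba^2+] = 1.08 × 10^-2 M.
Ksp = [Ba^2+][F^-]^2
Ksp = 5.4 x 10^-3 × (1.08 × 10^-2)^2 = 6.3 × 10^-7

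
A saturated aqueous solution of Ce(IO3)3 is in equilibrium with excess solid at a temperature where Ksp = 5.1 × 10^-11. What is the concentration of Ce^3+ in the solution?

Ce(IO3)3(s) ⇌ Ce^3+ + 3 IO3^-
Ksp = [Ce^3+][IO3^-]^3
For each mole of Ce(IO3)3 that dissolves: [Ce^3+] = s, [IO3^-] = 3s.
So Ksp = s × (3s)^3 = 27s^4
s = (5.1 × 10^-11 / 27)^(1/4) = 1.17 x 10^-3 M
[Ce^3+] = s = 1.2 x 10^-3 M

[Ce^3+] ≈ 1.2 × 10^-3 M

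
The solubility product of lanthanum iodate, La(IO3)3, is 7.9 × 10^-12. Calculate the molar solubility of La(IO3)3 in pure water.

La(IO3)3(s) ⇌ La^3+(aq) + 3 IO3^-(aq)
Ksp = [La^3+][IO3^-]^3
If s mol/L of La(IO3)3 dissolves, [La^3+] = s and [IO3^-] = 3s.
Ksp = s(3s)^3 = 27s^4
Solving, s = (7.9 × 10^-12/27)^(1/4) = 7.4 × 10^-4 M

s ≈ 7.4 x 10^-4 M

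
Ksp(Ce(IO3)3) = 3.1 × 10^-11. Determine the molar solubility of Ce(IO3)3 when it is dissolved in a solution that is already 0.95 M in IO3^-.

Ce(IO3)3(s) <=> Ce^3+(aq) + 3 IO3^-(aq)
Ksp = [Ce^3+][IO3^-]^3
If s mol/L dissolves here, [Ce^3+] = s, [IO3^-] = 0.95 + 3s ≈ 0.95 (common-ion effect: IO3^- is already 0.95 M).
Ksp ≈ s × (0.95)^3
s = 3.6 × 10^-11 M
Check: 3s = 1.1 × 10^-10 ≪ 0.95, so the approximation is valid.

s = 3.6 × 10^-11 M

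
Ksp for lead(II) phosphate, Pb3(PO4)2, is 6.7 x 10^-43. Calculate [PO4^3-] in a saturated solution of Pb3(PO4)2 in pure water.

Pb3(PO4)2(s) ⇌ 3 Pb^2+ + 2 PO4^3-
Ksp = [Pb^2+]^3[PO4^3-]^2
Let s = molar solubility. Then [Pb^2+] = 3s and [PO4^3-] = 2s.
Ksp = (3s)^3(2s)^2 = 108s^5
s^5 = 6.7 x 10^-43 / 108, so s = 1.44 × 10^-9 M
[PO4^3-] = 2s = 2.9 × 10^-9 M

[PO4^3-] ≈ 2.9 × 10^-9 M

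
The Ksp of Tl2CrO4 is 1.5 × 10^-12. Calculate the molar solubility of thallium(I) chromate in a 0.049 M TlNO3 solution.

Tl2CrO4(s) ⇌ 2 Tl^+ + CrO4^2-
Ksp = [Tl^+]^2[CrO4^2-]
Let s be the molar solubility in this solution. [Tl^+] = 0.049 + 2s ≈ 0.049, [CrO4^2-] = s (common-ion effect: Tl^+ is already 0.049 M).
Ksp ≈ (0.049)^2 × s
s = 6.2 × 10^-10 M
Check: 2s = 1.2 × 10^-9 ≪ 0.049, so the approximation is valid.

s = 6.2e-10 M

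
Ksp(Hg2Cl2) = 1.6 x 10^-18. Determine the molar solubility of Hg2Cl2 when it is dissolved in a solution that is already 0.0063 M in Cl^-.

Hg2Cl2(s) ⇌ Hg2^2+ + 2 Cl^-
Ksp = [Hg2^2+][Cl^-]^2
Let s be the molar solubility in this solution. [Hg2^2+] = s, [Cl^-] = 0.0063 + 2s ≈ 0.0063 (since the Cl^- already present dominates).
Ksp ≈ s × (0.0063)^2
s = 4.0 × 10^-14 M
Check: 2s = 8.1 x 10^-14 ≪ 0.0063, so the approximation is valid.

s ≈ 4.0e-14 M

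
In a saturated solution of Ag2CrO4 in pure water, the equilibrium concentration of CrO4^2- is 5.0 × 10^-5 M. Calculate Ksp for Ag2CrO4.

Ksp ≈ 5.0 × 10^-13

Ag2CrO4(s) ⇌ 2 Ag^+(aq) + CrO4^2-(aq)
Stoichiometry gives [Ag^+] = (2/1)[CrO4^2-] = 1.00 × 10^-4 M.
Ksp = [Ag^+]^2[CrO4^2-]
Ksp = (1.00 × 10^-4)^2 × 5.0 × 10^-5 = 5.0 x 10^-13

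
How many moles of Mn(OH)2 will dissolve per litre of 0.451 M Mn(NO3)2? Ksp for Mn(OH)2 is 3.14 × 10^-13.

4.17 × 10^-7 M

Mn(OH)2(s) ⇌ Mn^2+ + 2 OH^-
Ksp = [Mn^2+][OH^-]^2
Let s = moles of Mn(OH)2 that dissolve per litre. [Mn^2+] = 0.451 + s ≈ 0.451, [OH^-] = 2s (Ksp is small, so little additional dissolves).
Ksp ≈ 0.451 × (2s)^2
s = 4.17 × 10^-7 M
Check: s = 4.2 × 10^-7 ≪ 0.451, so the approximation is valid.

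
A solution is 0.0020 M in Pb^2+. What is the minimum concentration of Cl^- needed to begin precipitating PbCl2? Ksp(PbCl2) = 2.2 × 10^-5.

PbCl2(s) ⇌ Pb^2+(aq) + 2 Cl^-(aq)
Ksp = [Pb^2+][Cl^-]^2
Precipitation begins when Q = Ksp. With [Pb^2+] = 0.0020 M:
2.2 × 10^-5 = (0.0020) × [Cl^-]^2
[Cl^-] = (2.2 × 10^-5 / 2.0 x 10^-3)^(1/2) = 1.0 x 10^-1 M

1.0e-1 M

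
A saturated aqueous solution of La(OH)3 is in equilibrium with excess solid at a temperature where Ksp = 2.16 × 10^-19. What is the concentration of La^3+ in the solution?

9.46 × 10^-6 M

La(OH)3(s) <=> La^3+ + 3 OH^-
Ksp = [La^3+][OH^-]^3
Let s = molar solubility. Then [La^3+] = s and [OH^-] = 3s.
So Ksp = s × (3s)^3 = 27s^4
Solving, s = (2.16 × 10^-19/27)^(1/4) = 9.457 × 10^-6 M
[La^3+] = s = 9.46 × 10^-6 M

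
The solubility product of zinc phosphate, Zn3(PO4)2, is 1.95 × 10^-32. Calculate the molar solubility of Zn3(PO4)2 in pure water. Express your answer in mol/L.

Zn3(PO4)2(s) <=> 3 Zn^2+(aq) + 2 PO4^3-(aq)
Ksp = [Zn^2+]^3[PO4^3-]^2
With molar solubility s: [Zn^2+] = 3s, [PO4^3-] = 2s.
Substituting: Ksp = (3s)^3(2s)^2 = 108s^5
s^5 = 1.95 × 10^-32 / 108, so s = 1.78 x 10^-7 M

s = 1.78 × 10^-7 M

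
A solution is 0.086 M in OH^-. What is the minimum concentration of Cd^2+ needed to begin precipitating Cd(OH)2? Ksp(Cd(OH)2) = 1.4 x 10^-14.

[Cd^2+] ≈ 1.9 × 10^-12 M

Cd(OH)2(s) ⇌ Cd^2+(aq) + 2 OH^-(aq)
Ksp = [Cd^2+][OH^-]^2
Precipitation begins when Q = Ksp. With [OH^-] = 0.086 M:
1.4 x 10^-14 = (0.086)^2 × [Cd^2+]
[Cd^2+] = (1.4 x 10^-14 / 7.40 × 10^-3) = 1.9 × 10^-12 M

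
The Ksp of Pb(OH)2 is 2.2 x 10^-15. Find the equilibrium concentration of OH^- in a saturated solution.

1.6 x 10^-5 M

Pb(OH)2(s) <=> Pb^2+ + 2 OH^-
Ksp = [Pb^2+][OH^-]^2
For each mole of Pb(OH)2 that dissolves: [Pb^2+] = s, [OH^-] = 2s.
Ksp = s(2s)^2 = 4s^3
s^3 = 2.2 x 10^-15 / 4, so s = 8.19 × 10^-6 M
[OH^-] = 2s = 1.6 × 10^-5 M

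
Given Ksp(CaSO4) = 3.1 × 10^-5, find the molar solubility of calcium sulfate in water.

CaSO4(s) ⇌ Ca^2+ + SO4^2-
Ksp = [Ca^2+][SO4^2-]
With molar solubility s: [Ca^2+] = s, [SO4^2-] = s.
Ksp = (s)(s) = s^2
s = (3.1 × 10^-5)^(1/2) = 5.6 x 10^-3 M

s ≈ 5.6e-3 M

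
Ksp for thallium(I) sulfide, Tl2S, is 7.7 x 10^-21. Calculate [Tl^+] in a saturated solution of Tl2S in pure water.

Tl2S(s) ⇌ 2 Tl^+ + S^2-
Ksp = [Tl^+]^2[S^2-]
Let s = molar solubility. Then [Tl^+] = 2s and [S^2-] = s.
So Ksp = (2s)^2 × s = 4s^3
s^3 = 7.7 x 10^-21 / 4, so s = 1.24 × 10^-7 M
[Tl^+] = 2s = 2.5 × 10^-7 M

2.5 × 10^-7 M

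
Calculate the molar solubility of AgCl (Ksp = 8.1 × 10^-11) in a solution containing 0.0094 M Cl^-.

s ≈ 8.6 x 10^-9 M

AgCl(s) ⇌ Ag^+(aq) + Cl^-(aq)
Ksp = [Ag^+][Cl^-]
If s mol/L dissolves here, [Ag^+] = s, [Cl^-] = 0.0094 + s ≈ 0.0094 (since the Cl^- already present dominates).
Ksp ≈ s × 0.0094
s = 8.6 × 10^-9 M
Check: s = 8.6 × 10^-9 ≪ 0.0094, so the approximation is valid.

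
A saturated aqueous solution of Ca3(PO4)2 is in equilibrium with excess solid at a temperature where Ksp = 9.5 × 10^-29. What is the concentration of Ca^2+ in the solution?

Ca3(PO4)2(s) ⇌ 3 Ca^2+ + 2 PO4^3-
Ksp = [Ca^2+]^3[PO4^3-]^2
Let s = molar solubility. Then [Ca^2+] = 3s and [PO4^3-] = 2s.
So Ksp = (3s)^3 × (2s)^2 = 108s^5
s = (9.5 × 10^-29 / 108)^(1/5) = 9.75 x 10^-7 M
[Ca^2+] = 3s = 2.9 × 10^-6 M

[Ca^2+] = 2.9e-6 M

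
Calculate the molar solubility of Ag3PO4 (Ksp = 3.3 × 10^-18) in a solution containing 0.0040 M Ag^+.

Ag3PO4(s) ⇌ 3 Ag^+(aq) + PO4^3-(aq)
Ksp = [Ag^+]^3[PO4^3-]
Let s = moles of Ag3PO4 that dissolve per litre. [Ag^+] = 0.0040 + 3s ≈ 0.0040, [PO4^3-] = s (common-ion effect: Ag^+ is already 0.0040 M).
Ksp ≈ (0.0040)^3 × s
s = 5.2 x 10^-11 M
Check: 3s = 1.5 x 10^-10 ≪ 0.0040, so the approximation is valid.

5.2 × 10^-11 M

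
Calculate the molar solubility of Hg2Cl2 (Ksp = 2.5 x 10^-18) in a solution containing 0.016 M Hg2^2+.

Hg2Cl2(s) ⇌ Hg2^2+(aq) + 2 Cl^-(aq)
Ksp = [Hg2^2+][Cl^-]^2
Let s be the molar solubility in this solution. [Hg2^2+] = 0.016 + s ≈ 0.016, [Cl^-] = 2s (since the Hg2^2+ already present dominates).
Ksp ≈ 0.016 × (2s)^2
s = 6.3 x 10^-9 M
Check: s = 6.3 x 10^-9 ≪ 0.016, so the approximation is valid.

6.3 × 10^-9 M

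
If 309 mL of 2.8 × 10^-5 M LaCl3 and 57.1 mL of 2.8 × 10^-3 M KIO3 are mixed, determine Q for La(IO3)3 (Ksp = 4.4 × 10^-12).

Total volume = 309 + 57.1 = 366.1 mL.
[La^3+] = 2.8 x 10^-5 × (309/366.1) = 2.36 x 10^-5 M
[IO3^-] = 2.8 x 10^-3 × (57.1/366.1) = 4.37 x 10^-4 M
La(IO3)3(s) <=> La^3+ + 3 IO3^-, so Q = [La^3+][IO3^-]^3
Q = (2.36 x 10^-5)(4.37 × 10^-4)^3 = 2.0 × 10^-15
Q < Ksp, so no precipitate of La(IO3)3 forms.

2.0 × 10^-15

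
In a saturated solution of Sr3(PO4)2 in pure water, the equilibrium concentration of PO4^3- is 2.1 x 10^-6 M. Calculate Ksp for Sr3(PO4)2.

Sr3(PO4)2(s) ⇌ 3 Sr^2+ + 2 PO4^3-
Stoichiometry gives [Sr^2+] = (3/2)[PO4^3-] = 3.15 × 10^-6 M.
Ksp = [Sr^2+]^3[PO4^3-]^2
Ksp = (3.15 x 10^-6)^3 × (2.1 × 10^-6)^2 = 1.4 x 10^-28

Ksp ≈ 1.4e-28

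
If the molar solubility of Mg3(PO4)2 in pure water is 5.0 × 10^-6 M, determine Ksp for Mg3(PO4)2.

Mg3(PO4)2(s) <=> 3 Mg^2+(aq) + 2 PO4^3-(aq)
If s mol/L of Mg3(PO4)2 dissolves, [Mg^2+] = 3s and [PO4^3-] = 2s.
Ksp = [Mg^2+]^3[PO4^3-]^2
Substituting: Ksp = (3s)^3(2s)^2 = 108s^5
With s = 5.0 x 10^-6: Ksp = 3.4 x 10^-25

3.4e-25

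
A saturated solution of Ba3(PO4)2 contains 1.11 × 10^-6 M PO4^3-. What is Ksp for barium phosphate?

Ba3(PO4)2(s) <=> 3 Ba^2+ + 2 PO4^3-
Stoichiometry gives [Ba^2+] = (3/2)[PO4^3-] = 1.665 × 10^-6 M.
Ksp = [Ba^2+]^3[PO4^3-]^2
Ksp = (1.665 x 10^-6)^3 × (1.11 x 10^-6)^2 = 5.69 x 10^-30

5.69e-30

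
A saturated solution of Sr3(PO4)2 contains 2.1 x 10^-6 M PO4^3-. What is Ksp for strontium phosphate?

Sr3(PO4)2(s) ⇌ 3 Sr^2+(aq) + 2 PO4^3-(aq)
Stoichiometry gives [Sr^2+] = (3/2)[PO4^3-] = 3.15 x 10^-6 M.
Ksp = [Sr^2+]^3[PO4^3-]^2
Ksp = (3.15 × 10^-6)^3 × (2.1 x 10^-6)^2 = 1.4 x 10^-28

Ksp = 1.4 × 10^-28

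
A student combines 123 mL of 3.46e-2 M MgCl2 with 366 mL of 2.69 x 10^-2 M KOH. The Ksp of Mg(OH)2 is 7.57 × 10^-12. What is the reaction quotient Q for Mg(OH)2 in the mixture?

Total volume = 123 + 366 = 489 mL.
[Mg^2+] = 3.46 x 10^-2 × (123/489) = 8.703 × 10^-3 M
[OH^-] = 2.69 × 10^-2 × (366/489) = 2.013 x 10^-2 M
Mg(OH)2(s) ⇌ Mg^2+(aq) + 2 OH^-(aq), so Q = [Mg^2+][OH^-]^2
Q = (8.703 × 10^-3)(2.013 x 10^-2)^2 = 3.53 × 10^-6
Q > Ksp, so Mg(OH)2 will precipitate.

Q ≈ 3.53 x 10^-6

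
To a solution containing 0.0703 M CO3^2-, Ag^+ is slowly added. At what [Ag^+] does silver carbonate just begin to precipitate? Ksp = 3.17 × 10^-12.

Ag2CO3(s) <=> 2 Ag^+(aq) + CO3^2-(aq)
Ksp = [Ag^+]^2[CO3^2-]
Precipitation begins when Q = Ksp. With [CO3^2-] = 0.0703 M:
3.17 × 10^-12 = (0.0703) × [Ag^+]^2
[Ag^+] = (3.17 × 10^-12 / 7.03 × 10^-2)^(1/2) = 6.72 x 10^-6 M

6.72e-6 M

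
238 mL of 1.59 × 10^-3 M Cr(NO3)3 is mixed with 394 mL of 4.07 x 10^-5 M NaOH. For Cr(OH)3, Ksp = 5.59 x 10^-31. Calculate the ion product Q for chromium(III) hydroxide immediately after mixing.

Total volume = 238 + 394 = 632 mL.
[Cr^3+] = 1.59 × 10^-3 × (238/632) = 5.988 x 10^-4 M
[OH^-] = 4.07 × 10^-5 × (394/632) = 2.537 × 10^-5 M
Cr(OH)3(s) ⇌ Cr^3+ + 3 OH^-, so Q = [Cr^3+][OH^-]^3
Q = (5.988 × 10^-4)(2.537 × 10^-5)^3 = 9.78 × 10^-18
Q > Ksp, so Cr(OH)3 will precipitate.

9.78 × 10^-18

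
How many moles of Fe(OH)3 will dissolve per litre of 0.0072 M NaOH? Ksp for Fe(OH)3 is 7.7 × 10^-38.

Fe(OH)3(s) ⇌ Fe^3+ + 3 OH^-
Ksp = [Fe^3+][OH^-]^3
Let s = moles of Fe(OH)3 that dissolve per litre. [Fe^3+] = s, [OH^-] = 0.0072 + 3s ≈ 0.0072 (common-ion effect: OH^- is already 0.0072 M).
Ksp ≈ s × (0.0072)^3
s = 2.1 × 10^-31 M
Check: 3s = 6.2 × 10^-31 ≪ 0.0072, so the approximation is valid.

2.1 x 10^-31 M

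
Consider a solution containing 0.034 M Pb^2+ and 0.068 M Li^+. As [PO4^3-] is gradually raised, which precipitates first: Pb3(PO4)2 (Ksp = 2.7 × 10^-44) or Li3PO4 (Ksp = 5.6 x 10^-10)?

Each salt begins to precipitate when Q = Ksp, i.e. when [PO4^3-] reaches its threshold.
For Pb3(PO4)2: 2.7 × 10^-44 = (0.034)^3 × [PO4^3-]^2  ⇒  [PO4^3-] = 2.6 × 10^-20 M.
For Li3PO4: 5.6 x 10^-10 = (0.068)^3 × [PO4^3-]  ⇒  [PO4^3-] = 1.8 x 10^-6 M.
The salt with the lower threshold [PO4^3-] precipitates first: Pb3(PO4)2.

Pb3(PO4)2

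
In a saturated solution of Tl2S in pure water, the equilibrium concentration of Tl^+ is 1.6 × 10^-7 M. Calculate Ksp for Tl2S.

Tl2S(s) ⇌ 2 Tl^+(aq) + S^2-(aq)
Stoichiometry gives [S^2-] = (1/2)[Tl^+] = 8.00 × 10^-8 M.
Ksp = [Tl^+]^2[S^2-]
Ksp = (1.6 × 10^-7)^2 × 8.00 x 10^-8 = 2.0 x 10^-21

Ksp = 2.0 × 10^-21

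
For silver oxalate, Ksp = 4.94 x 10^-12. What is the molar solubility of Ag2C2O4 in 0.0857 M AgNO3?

Ag2C2O4(s) ⇌ 2 Ag^+ + C2O4^2-
Ksp = [Ag^+]^2[C2O4^2-]
Let s be the molar solubility in this solution. [Ag^+] = 0.0857 + 2s ≈ 0.0857, [C2O4^2-] = s (Ksp is small, so little additional dissolves).
Ksp ≈ (0.0857)^2 × s
s = 6.73 × 10^-10 M
Check: 2s = 1.3 × 10^-9 ≪ 0.0857, so the approximation is valid.

s ≈ 6.73 × 10^-10 M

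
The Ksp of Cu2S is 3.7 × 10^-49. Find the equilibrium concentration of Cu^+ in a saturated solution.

Cu2S(s) <=> 2 Cu^+(aq) + S^2-(aq)
Ksp = [Cu^+]^2[S^2-]
Let s = molar solubility. Then [Cu^+] = 2s and [S^2-] = s.
Ksp = (2s)^2s = 4s^3
s^3 = 3.7 × 10^-49 / 4, so s = 4.52 × 10^-17 M
[Cu^+] = 2s = 9.0 × 10^-17 M

9.0 × 10^-17 M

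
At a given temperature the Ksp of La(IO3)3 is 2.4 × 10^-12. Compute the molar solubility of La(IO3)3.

La(IO3)3(s) ⇌ La^3+(aq) + 3 IO3^-(aq)
Ksp = [La^3+][IO3^-]^3
If s mol/L of La(IO3)3 dissolves, [La^3+] = s and [IO3^-] = 3s.
Ksp = s(3s)^3 = 27s^4
Solving, s = (2.4 × 10^-12/27)^(1/4) = 5.5 × 10^-4 M

s ≈ 5.5 × 10^-4 M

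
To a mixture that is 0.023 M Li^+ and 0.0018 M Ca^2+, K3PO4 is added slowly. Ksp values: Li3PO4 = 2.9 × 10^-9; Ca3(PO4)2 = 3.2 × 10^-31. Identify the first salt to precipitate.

Ca3(PO4)2

Precipitation of each salt starts when its ion product equals its Ksp.
For Li3PO4: 2.9 × 10^-9 = (0.023)^3 × [PO4^3-]  ⇒  [PO4^3-] = 2.4 × 10^-4 M.
For Ca3(PO4)2: 3.2 × 10^-31 = (0.0018)^3 × [PO4^3-]^2  ⇒  [PO4^3-] = 7.4 × 10^-12 M.
The salt with the lower threshold [PO4^3-] precipitates first: Ca3(PO4)2.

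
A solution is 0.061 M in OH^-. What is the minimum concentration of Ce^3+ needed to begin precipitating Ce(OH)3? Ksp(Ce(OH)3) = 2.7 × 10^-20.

[Ce^3+] = 1.2 × 10^-16 M

Ce(OH)3(s) <=> Ce^3+(aq) + 3 OH^-(aq)
Ksp = [Ce^3+][OH^-]^3
Precipitation begins when Q = Ksp. With [OH^-] = 0.061 M:
2.7 × 10^-20 = (0.061)^3 × [Ce^3+]
[Ce^3+] = (2.7 × 10^-20 / 2.27 × 10^-4) = 1.2 × 10^-16 M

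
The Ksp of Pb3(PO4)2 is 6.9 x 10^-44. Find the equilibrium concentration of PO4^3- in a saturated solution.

[PO4^3-] ≈ 1.8e-9 M

Pb3(PO4)2(s) ⇌ 3 Pb^2+ + 2 PO4^3-
Ksp = [Pb^2+]^3[PO4^3-]^2
For each mole of Pb3(PO4)2 that dissolves: [Pb^2+] = 3s, [PO4^3-] = 2s.
So Ksp = (3s)^3 × (2s)^2 = 108s^5
Solving, s = (6.9 x 10^-44/108)^(1/5) = 9.14 x 10^-10 M
[PO4^3-] = 2s = 1.8 x 10^-9 M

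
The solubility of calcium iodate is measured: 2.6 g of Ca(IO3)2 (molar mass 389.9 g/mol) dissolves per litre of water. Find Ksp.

Molar solubility s = (2.6 g/L) / (389.9 g/mol) = 6.67 x 10^-3 M.
Ca(IO3)2(s) <=> Ca^2+(aq) + 2 IO3^-(aq)
For each mole of Ca(IO3)2 that dissolves: [Ca^2+] = s, [IO3^-] = 2s.
Ksp = [Ca^2+][IO3^-]^2
So Ksp = s × (2s)^2 = 4s^3
With s = 6.67 × 10^-3: Ksp = 1.2 x 10^-6

1.2 × 10^-6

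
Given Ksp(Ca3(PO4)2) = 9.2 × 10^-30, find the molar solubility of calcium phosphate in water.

6.1e-7 M

Ca3(PO4)2(s) ⇌ 3 Ca^2+(aq) + 2 PO4^3-(aq)
Ksp = [Ca^2+]^3[PO4^3-]^2
For each mole of Ca3(PO4)2 that dissolves: [Ca^2+] = 3s, [PO4^3-] = 2s.
Substituting: Ksp = (3s)^3(2s)^2 = 108s^5
Solving, s = (9.2 × 10^-30/108)^(1/5) = 6.1 × 10^-7 M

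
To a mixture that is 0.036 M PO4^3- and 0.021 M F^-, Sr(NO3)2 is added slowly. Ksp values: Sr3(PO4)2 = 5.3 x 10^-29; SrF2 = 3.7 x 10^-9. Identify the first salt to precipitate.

Precipitation of each salt starts when its ion product equals its Ksp.
For Sr3(PO4)2: 5.3 x 10^-29 = (0.036)^2 × [Sr^2+]^3  ⇒  [Sr^2+] = 3.4 x 10^-9 M.
For SrF2: 3.7 x 10^-9 = (0.021)^2 × [Sr^2+]  ⇒  [Sr^2+] = 8.4 × 10^-6 M.
The salt with the lower threshold [Sr^2+] precipitates first: Sr3(PO4)2.

Sr3(PO4)2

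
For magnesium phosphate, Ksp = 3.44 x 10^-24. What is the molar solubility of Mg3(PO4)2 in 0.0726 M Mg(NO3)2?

s = 4.74e-11 M

Mg3(PO4)2(s) <=> 3 Mg^2+ + 2 PO4^3-
Ksp = [Mg^2+]^3[PO4^3-]^2
If s mol/L dissolves here, [Mg^2+] = 0.0726 + 3s ≈ 0.0726, [PO4^3-] = 2s (common-ion effect: Mg^2+ is already 0.0726 M).
Ksp ≈ (0.0726)^3 × (2s)^2
s = 4.74 x 10^-11 M
Check: 3s = 1.4 × 10^-10 ≪ 0.0726, so the approximation is valid.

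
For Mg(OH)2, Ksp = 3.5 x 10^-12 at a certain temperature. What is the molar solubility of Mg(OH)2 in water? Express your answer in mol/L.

s ≈ 9.6 × 10^-5 M

Mg(OH)2(s) <=> Mg^2+ + 2 OH^-
Ksp = [Mg^2+][OH^-]^2
Let s = molar solubility. Then [Mg^2+] = s and [OH^-] = 2s.
So Ksp = s × (2s)^2 = 4s^3
s = (3.5 x 10^-12 / 4)^(1/3) = 9.6 × 10^-5 M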